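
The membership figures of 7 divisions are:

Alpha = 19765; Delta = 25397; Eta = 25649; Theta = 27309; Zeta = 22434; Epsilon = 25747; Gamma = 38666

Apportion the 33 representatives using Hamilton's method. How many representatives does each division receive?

Alpha 3, Delta 4, Eta 5, Theta 5, Zeta 4, Epsilon 5, Gamma 7

The standard divisor is 184967/33 ≈ 5605.061.
Standard quotas: Alpha 3.5263, Delta 4.5311, Eta 4.5760, Theta 4.8722, Zeta 4.0025, Epsilon 4.5935, Gamma 6.8984.
Lower quotas: Alpha 3, Delta 4, Eta 4, Theta 4, Zeta 4, Epsilon 4, Gamma 6 (sum 29, leaving 4 seats).
Remainders in descending order: Gamma 0.8984, Theta 0.8722, Epsilon 0.5935, Eta 0.5760, Delta 0.5311, Alpha 0.5263, Zeta 0.0025.
The surplus seats go to Gamma, Theta, Epsilon, Eta.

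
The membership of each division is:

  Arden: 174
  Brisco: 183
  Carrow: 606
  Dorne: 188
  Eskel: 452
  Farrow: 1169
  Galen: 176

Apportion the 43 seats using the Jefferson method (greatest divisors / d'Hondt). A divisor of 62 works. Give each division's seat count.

Arden: 2; Brisco: 2; Carrow: 9; Dorne: 3; Eskel: 7; Farrow: 18; Galen: 2

With modified divisor 62: modified quotas Arden 2.806, Brisco 2.952, Carrow 9.774, Dorne 3.032, Eskel 7.290, Farrow 18.855, Galen 2.839.
Rounding down: Arden 2, Brisco 2, Carrow 9, Dorne 3, Eskel 7, Farrow 18, Galen 2 (total 43).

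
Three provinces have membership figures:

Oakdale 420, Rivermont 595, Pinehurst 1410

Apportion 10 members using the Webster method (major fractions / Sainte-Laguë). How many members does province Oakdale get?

2

Standard divisor 2425/10 ≈ 242.5; standard quotas: Oakdale 1.732, Rivermont 2.454, Pinehurst 5.814.
Rounding to the nearest integer gives Oakdale 2, Rivermont 2, Pinehurst 6 — total 10, matching the house size, so no adjustment is needed.
Oakdale receives 2.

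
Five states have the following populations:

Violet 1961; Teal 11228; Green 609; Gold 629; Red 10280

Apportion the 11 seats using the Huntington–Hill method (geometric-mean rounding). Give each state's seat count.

Violet=1; Teal=4; Green=1; Gold=1; Red=4

With divisor 2739: modified quotas Violet 0.716, Teal 4.099, Green 0.222, Gold 0.230, Red 3.753.
Geometric-mean thresholds: Violet (min 1), Teal √(4·5)=4.472, Green (min 1), Gold (min 1), Red √(3·4)=3.464.
Each quota rounded against its threshold gives Violet 1, Teal 4, Green 1, Gold 1, Red 4 (total 11).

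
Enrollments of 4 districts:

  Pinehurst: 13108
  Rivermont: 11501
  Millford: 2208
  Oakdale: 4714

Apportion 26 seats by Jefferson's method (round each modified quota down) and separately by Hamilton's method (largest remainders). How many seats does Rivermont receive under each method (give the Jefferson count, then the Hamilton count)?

10 and 9

Jefferson: Pinehurst 11, Rivermont 10, Millford 1, Oakdale 4.
Hamilton: Pinehurst 11, Rivermont 9, Millford 2, Oakdale 4.
Rivermont gets 10 under Jefferson and 9 under Hamilton.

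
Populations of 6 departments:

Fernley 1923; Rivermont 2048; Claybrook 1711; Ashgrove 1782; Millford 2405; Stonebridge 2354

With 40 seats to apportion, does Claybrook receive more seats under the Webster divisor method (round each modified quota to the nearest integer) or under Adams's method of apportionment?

Webster: Fernley 6, Rivermont 7, Claybrook 5, Ashgrove 6, Millford 8, Stonebridge 8.
Adams: Fernley 6, Rivermont 7, Claybrook 6, Ashgrove 6, Millford 8, Stonebridge 7.
Claybrook gets 5 under Webster and 6 under Adams.

Adams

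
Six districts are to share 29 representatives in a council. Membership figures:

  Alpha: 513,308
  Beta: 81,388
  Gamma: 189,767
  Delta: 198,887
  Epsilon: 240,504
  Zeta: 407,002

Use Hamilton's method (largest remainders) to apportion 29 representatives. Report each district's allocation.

Standard divisor: 1630856 ÷ 29 ≈ 56236.414.
Standard quotas: Alpha 9.1277, Beta 1.4472, Gamma 3.3745, Delta 3.5366, Epsilon 4.2767, Zeta 7.2373.
Lower quotas: Alpha 9, Beta 1, Gamma 3, Delta 3, Epsilon 4, Zeta 7 (sum 27, leaving 2 seats).
Remainders in descending order: Delta 0.5366, Beta 0.4472, Gamma 0.3745, Epsilon 0.2767, Zeta 0.2373, Alpha 0.1277.
Largest remainders: Delta, Beta receive the extra seats.

Alpha 9; Beta 2; Gamma 3; Delta 4; Epsilon 4; Zeta 7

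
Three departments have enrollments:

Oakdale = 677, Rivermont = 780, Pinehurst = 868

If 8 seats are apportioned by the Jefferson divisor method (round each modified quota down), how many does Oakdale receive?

2

Standard divisor 2325/8 ≈ 290.625; standard quotas: Oakdale 2.329, Rivermont 2.684, Pinehurst 2.987.
Rounding down gives 2, 2, 2 = 6 seats, so the divisor must be adjusted.
With modified divisor 240: modified quotas Oakdale 2.821, Rivermont 3.250, Pinehurst 3.617.
Rounding down: Oakdale 2, Rivermont 3, Pinehurst 3 (total 8).
Oakdale receives 2.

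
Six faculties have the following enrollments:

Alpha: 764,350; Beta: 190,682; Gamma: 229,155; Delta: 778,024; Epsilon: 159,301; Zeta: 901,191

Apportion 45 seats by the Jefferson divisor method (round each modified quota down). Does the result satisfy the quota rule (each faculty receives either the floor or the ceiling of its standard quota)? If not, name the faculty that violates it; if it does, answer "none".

Standard quotas: Alpha 11.379, Beta 2.839, Gamma 3.412, Delta 11.583, Epsilon 2.372, Zeta 13.416.
Jefferson allocation: Alpha 12, Beta 2, Gamma 3, Delta 12, Epsilon 2, Zeta 14.
Every allocation lies between the lower and upper quota.

none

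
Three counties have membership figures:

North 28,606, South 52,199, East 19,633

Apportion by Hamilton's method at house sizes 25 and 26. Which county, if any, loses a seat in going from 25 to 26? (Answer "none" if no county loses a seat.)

none

At 25 seats: North 7, South 13, East 5.
At 26 seats: North 7, South 14, East 5.
No county's allocation decreased.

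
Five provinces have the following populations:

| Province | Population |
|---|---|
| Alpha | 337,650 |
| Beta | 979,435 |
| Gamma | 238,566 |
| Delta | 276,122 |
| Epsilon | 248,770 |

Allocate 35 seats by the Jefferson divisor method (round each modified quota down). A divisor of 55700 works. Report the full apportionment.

With modified divisor 55700: modified quotas Alpha 6.062, Beta 17.584, Gamma 4.283, Delta 4.957, Epsilon 4.466.
Rounding down: Alpha 6, Beta 17, Gamma 4, Delta 4, Epsilon 4 (total 35).

Alpha 6, Beta 17, Gamma 4, Delta 4, Epsilon 4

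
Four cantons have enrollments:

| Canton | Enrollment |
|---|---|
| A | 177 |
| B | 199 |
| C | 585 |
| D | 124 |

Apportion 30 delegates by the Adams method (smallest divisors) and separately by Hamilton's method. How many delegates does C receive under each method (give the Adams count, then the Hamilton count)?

15 and 16

Adams: A 5, B 6, C 15, D 4.
Hamilton: A 5, B 6, C 16, D 3.
C gets 15 under Adams and 16 under Hamilton.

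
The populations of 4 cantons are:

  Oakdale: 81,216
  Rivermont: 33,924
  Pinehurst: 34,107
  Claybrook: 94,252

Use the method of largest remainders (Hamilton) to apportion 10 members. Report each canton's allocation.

The standard divisor is 243499/10 ≈ 24349.9.
Standard quotas: Oakdale 3.3354, Rivermont 1.3932, Pinehurst 1.4007, Claybrook 3.8707.
Lower quotas: Oakdale 3, Rivermont 1, Pinehurst 1, Claybrook 3 (sum 8, leaving 2 seats).
Remainders in descending order: Claybrook 0.8707, Pinehurst 0.4007, Rivermont 0.3932, Oakdale 0.3354.
Largest remainders: Claybrook, Pinehurst receive the extra seats.

Oakdale: 3, Rivermont: 1, Pinehurst: 2, Claybrook: 4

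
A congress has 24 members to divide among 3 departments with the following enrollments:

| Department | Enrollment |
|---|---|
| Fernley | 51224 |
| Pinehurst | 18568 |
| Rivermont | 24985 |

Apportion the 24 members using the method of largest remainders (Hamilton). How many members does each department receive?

Fernley=13; Pinehurst=5; Rivermont=6

The standard divisor is 94777/24 ≈ 3949.042.
Standard quotas: Fernley 12.9712, Pinehurst 4.7019, Rivermont 6.3269.
Lower quotas: Fernley 12, Pinehurst 4, Rivermont 6 (sum 22, leaving 2 seats).
Remainders in descending order: Fernley 0.9712, Pinehurst 0.7019, Rivermont 0.3269.
The surplus seats go to Fernley, Pinehurst.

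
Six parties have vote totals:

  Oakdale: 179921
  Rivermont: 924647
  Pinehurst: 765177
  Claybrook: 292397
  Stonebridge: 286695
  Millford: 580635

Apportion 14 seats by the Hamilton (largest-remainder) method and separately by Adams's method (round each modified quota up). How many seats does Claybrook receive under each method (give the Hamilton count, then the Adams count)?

Hamilton: Oakdale 1, Rivermont 4, Pinehurst 4, Claybrook 1, Stonebridge 1, Millford 3.
Adams: Oakdale 1, Rivermont 4, Pinehurst 3, Claybrook 2, Stonebridge 1, Millford 3.
Claybrook gets 1 under Hamilton and 2 under Adams.

1 and 2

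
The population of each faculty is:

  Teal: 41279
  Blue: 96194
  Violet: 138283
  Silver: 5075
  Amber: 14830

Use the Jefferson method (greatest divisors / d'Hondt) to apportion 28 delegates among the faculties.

Standard divisor 295661/28 ≈ 10559.321; standard quotas: Teal 3.909, Blue 9.110, Violet 13.096, Silver 0.481, Amber 1.404.
Rounding down gives 3, 9, 13, 0, 1 = 26 seats, so the divisor must be adjusted.
With modified divisor 9700: modified quotas Teal 4.256, Blue 9.917, Violet 14.256, Silver 0.523, Amber 1.529.
Rounding down: Teal 4, Blue 9, Violet 14, Silver 0, Amber 1 (total 28).

Teal: 4, Blue: 9, Violet: 14, Silver: 0, Amber: 1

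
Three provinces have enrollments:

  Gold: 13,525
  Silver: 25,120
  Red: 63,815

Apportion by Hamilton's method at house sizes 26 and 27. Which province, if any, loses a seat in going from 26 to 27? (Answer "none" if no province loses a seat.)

At 26 seats: Gold 4, Silver 6, Red 16.
At 27 seats: Gold 3, Silver 7, Red 17.
Gold drops from 4 to 3.

Gold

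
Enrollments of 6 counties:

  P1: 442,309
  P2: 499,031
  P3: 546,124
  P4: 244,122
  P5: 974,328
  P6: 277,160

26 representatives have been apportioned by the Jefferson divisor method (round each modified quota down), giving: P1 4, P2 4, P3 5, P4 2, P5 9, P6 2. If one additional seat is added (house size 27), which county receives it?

P2

Priority for the next seat is population ÷ (current seats + 1).
Priorities: P1 88461.800, P2 99806.200, P3 91020.667, P4 81374.000, P5 97432.800, P6 92386.667.
Highest priority: P2.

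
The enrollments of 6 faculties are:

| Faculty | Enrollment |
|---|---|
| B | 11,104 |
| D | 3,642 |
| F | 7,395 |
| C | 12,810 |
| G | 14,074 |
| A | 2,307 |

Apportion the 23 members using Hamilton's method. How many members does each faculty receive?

B 5; D 2; F 3; C 6; G 6; A 1

The standard divisor is 51332/23 ≈ 2231.826.
Standard quotas: B 4.9753, D 1.6318, F 3.3134, C 5.7397, G 6.3060, A 1.0337.
Lower quotas: B 4, D 1, F 3, C 5, G 6, A 1 (sum 20, leaving 3 seats).
Remainders in descending order: B 0.9753, C 0.7397, D 0.6318, F 0.3134, G 0.3060, A 0.0337.
The surplus seats go to B, C, D.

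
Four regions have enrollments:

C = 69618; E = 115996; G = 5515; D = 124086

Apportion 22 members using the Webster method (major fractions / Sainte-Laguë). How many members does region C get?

5

Standard divisor 315215/22 ≈ 14327.955; standard quotas: C 4.859, E 8.096, G 0.385, D 8.660.
Rounding to the nearest integer gives C 5, E 8, G 0, D 9 — total 22, matching the house size, so no adjustment is needed.
C receives 5.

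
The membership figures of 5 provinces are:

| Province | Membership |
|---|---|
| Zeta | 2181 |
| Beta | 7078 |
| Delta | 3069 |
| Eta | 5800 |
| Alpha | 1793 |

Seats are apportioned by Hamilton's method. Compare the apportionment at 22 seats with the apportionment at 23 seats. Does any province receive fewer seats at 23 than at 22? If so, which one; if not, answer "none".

Zeta

At 22 seats: Zeta 3, Beta 8, Delta 3, Eta 6, Alpha 2.
At 23 seats: Zeta 2, Beta 8, Delta 4, Eta 7, Alpha 2.
Zeta drops from 3 to 2.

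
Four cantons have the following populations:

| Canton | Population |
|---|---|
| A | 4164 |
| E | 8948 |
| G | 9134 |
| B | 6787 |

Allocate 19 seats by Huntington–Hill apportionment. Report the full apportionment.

A 3; E 6; G 6; B 4

With divisor 1576: modified quotas A 2.642, E 5.678, G 5.796, B 4.306.
Geometric-mean thresholds: A √(2·3)=2.449, E √(5·6)=5.477, G √(5·6)=5.477, B √(4·5)=4.472.
Each quota rounded against its threshold gives A 3, E 6, G 6, B 4 (total 19).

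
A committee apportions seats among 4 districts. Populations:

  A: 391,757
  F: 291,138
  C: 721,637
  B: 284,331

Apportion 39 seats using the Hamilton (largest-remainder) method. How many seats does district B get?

6

Total 1688863; standard divisor 1688863/39 ≈ 43304.179.
Standard quotas: A 9.0466, F 6.7231, C 16.6644, B 6.5659.
Lower quotas: A 9, F 6, C 16, B 6 (sum 37, leaving 2 seats).
Remainders in descending order: F 0.7231, C 0.6644, B 0.5659, A 0.0466.
The surplus seats go to F, C.
B receives 6.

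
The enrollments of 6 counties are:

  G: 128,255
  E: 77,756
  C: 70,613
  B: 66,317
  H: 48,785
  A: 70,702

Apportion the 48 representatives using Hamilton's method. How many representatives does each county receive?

The standard divisor is 462428/48 ≈ 9633.917.
Standard quotas: G 13.3129, E 8.0711, C 7.3296, B 6.8837, H 5.0639, A 7.3389.
Lower quotas: G 13, E 8, C 7, B 6, H 5, A 7 (sum 46, leaving 2 seats).
Remainders in descending order: B 0.8837, A 0.3389, C 0.3296, G 0.3129, E 0.0711, H 0.0639.
The surplus seats go to B, A.

G: 13, E: 8, C: 7, B: 7, H: 5, A: 8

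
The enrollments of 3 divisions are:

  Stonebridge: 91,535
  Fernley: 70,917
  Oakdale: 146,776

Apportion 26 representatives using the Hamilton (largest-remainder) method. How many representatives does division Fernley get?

6

Standard divisor: 309228 ÷ 26 ≈ 11893.385.
Standard quotas: Stonebridge 7.6963, Fernley 5.9627, Oakdale 12.3410.
Lower quotas: Stonebridge 7, Fernley 5, Oakdale 12 (sum 24, leaving 2 seats).
Remainders in descending order: Fernley 0.9627, Stonebridge 0.6963, Oakdale 0.3410.
The surplus seats go to Fernley, Stonebridge.
Fernley receives 6.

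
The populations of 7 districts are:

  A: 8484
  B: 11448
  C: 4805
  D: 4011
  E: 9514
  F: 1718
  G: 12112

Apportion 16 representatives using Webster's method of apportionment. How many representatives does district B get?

Standard divisor 52092/16 ≈ 3255.75; standard quotas: A 2.606, B 3.516, C 1.476, D 1.232, E 2.922, F 0.528, G 3.720.
Rounding to the nearest integer gives 3, 4, 1, 1, 3, 1, 4 = 17 seats, so the divisor must be adjusted.
With modified divisor 3300: modified quotas A 2.571, B 3.469, C 1.456, D 1.215, E 2.883, F 0.521, G 3.670.
Rounding to the nearest integer: A 3, B 3, C 1, D 1, E 3, F 1, G 4 (total 16).
B receives 3.

3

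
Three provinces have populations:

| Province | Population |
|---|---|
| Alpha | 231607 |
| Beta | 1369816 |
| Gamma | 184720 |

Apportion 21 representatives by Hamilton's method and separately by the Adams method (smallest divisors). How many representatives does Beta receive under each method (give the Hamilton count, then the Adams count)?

16 and 15

Hamilton: Alpha 3, Beta 16, Gamma 2.
Adams: Alpha 3, Beta 15, Gamma 3.
Beta gets 16 under Hamilton and 15 under Adams.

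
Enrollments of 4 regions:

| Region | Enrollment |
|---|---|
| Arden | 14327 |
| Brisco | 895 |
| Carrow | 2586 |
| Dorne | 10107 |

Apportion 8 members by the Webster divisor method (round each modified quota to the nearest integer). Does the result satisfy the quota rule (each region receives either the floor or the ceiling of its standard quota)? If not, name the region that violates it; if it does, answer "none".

none

Standard quotas: Arden 4.106, Brisco 0.256, Carrow 0.741, Dorne 2.897.
Webster allocation: Arden 4, Brisco 0, Carrow 1, Dorne 3.
Every allocation lies between the lower and upper quota.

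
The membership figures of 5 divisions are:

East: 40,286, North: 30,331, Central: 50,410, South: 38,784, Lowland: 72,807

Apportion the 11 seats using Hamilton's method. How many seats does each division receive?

East: 2, North: 1, Central: 2, South: 2, Lowland: 4

Total 232618; standard divisor 232618/11 ≈ 21147.091.
Standard quotas: East 1.9050, North 1.4343, Central 2.3838, South 1.8340, Lowland 3.4429.
Lower quotas: East 1, North 1, Central 2, South 1, Lowland 3 (sum 8, leaving 3 seats).
Remainders in descending order: East 0.9050, South 0.8340, Lowland 0.4429, North 0.4343, Central 0.3838.
Largest remainders: East, South, Lowland receive the extra seats.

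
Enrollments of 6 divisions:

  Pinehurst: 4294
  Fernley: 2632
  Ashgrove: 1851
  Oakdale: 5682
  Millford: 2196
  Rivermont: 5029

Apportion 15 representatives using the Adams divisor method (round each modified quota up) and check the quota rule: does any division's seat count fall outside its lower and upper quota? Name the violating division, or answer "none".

none

Standard quotas: Pinehurst 2.970, Fernley 1.821, Ashgrove 1.280, Oakdale 3.931, Millford 1.519, Rivermont 3.479.
Adams allocation: Pinehurst 3, Fernley 2, Ashgrove 1, Oakdale 4, Millford 2, Rivermont 3.
Every allocation lies between the lower and upper quota.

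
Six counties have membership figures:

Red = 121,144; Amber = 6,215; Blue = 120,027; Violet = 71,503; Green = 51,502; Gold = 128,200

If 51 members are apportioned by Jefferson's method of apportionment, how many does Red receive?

Standard divisor 498591/51 ≈ 9776.294; standard quotas: Red 12.392, Amber 0.636, Blue 12.277, Violet 7.314, Green 5.268, Gold 13.113.
Rounding down gives 12, 0, 12, 7, 5, 13 = 49 seats, so the divisor must be adjusted.
With modified divisor 9200: modified quotas Red 13.168, Amber 0.676, Blue 13.046, Violet 7.772, Green 5.598, Gold 13.935.
Rounding down: Red 13, Amber 0, Blue 13, Violet 7, Green 5, Gold 13 (total 51).
Red receives 13.

13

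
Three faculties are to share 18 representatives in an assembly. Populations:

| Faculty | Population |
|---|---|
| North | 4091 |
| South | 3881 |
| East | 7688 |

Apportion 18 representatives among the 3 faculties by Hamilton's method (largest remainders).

Standard divisor: 15660 ÷ 18 = 870.
Standard quotas: North 4.7023, South 4.4609, East 8.8368.
Lower quotas: North 4, South 4, East 8 (sum 16, leaving 2 seats).
Remainders in descending order: East 0.8368, North 0.7023, South 0.4609.
The surplus seats go to East, North.

North=5, South=4, East=9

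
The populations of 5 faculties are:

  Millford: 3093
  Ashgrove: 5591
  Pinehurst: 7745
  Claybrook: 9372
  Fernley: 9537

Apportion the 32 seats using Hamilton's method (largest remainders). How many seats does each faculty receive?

Total 35338; standard divisor 35338/32 ≈ 1104.312.
Standard quotas: Millford 2.8008, Ashgrove 5.0629, Pinehurst 7.0134, Claybrook 8.4867, Fernley 8.6361.
Lower quotas: Millford 2, Ashgrove 5, Pinehurst 7, Claybrook 8, Fernley 8 (sum 30, leaving 2 seats).
Remainders in descending order: Millford 0.8008, Fernley 0.6361, Claybrook 0.4867, Ashgrove 0.0629, Pinehurst 0.0134.
Largest remainders: Millford, Fernley receive the extra seats.

Millford: 3, Ashgrove: 5, Pinehurst: 7, Claybrook: 8, Fernley: 9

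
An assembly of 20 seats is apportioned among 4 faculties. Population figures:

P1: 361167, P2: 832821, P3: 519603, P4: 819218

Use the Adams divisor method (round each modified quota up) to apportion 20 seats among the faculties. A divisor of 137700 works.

P1 3, P2 7, P3 4, P4 6

With modified divisor 137700: modified quotas P1 2.623, P2 6.048, P3 3.773, P4 5.949.
Rounding up: P1 3, P2 7, P3 4, P4 6 (total 20).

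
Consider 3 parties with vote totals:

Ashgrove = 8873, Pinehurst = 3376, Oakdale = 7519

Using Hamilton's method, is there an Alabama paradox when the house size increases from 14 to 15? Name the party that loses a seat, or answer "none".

At 14 seats: Ashgrove 6, Pinehurst 3, Oakdale 5.
At 15 seats: Ashgrove 7, Pinehurst 2, Oakdale 6.
Pinehurst drops from 3 to 2.

Pinehurst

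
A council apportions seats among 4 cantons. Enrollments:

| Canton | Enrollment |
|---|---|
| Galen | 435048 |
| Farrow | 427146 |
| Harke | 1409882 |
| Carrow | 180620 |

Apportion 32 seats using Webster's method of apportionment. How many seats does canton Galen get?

Standard divisor 2452696/32 ≈ 76646.75; standard quotas: Galen 5.676, Farrow 5.573, Harke 18.395, Carrow 2.357.
Rounding to the nearest integer gives Galen 6, Farrow 6, Harke 18, Carrow 2 — total 32, matching the house size, so no adjustment is needed.
Galen receives 6.

6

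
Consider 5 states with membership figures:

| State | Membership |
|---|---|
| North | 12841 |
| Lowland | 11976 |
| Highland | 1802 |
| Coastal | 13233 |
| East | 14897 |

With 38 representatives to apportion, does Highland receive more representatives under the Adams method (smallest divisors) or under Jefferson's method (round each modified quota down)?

Adams

Adams: North 9, Lowland 8, Highland 2, Coastal 9, East 10.
Jefferson: North 9, Lowland 8, Highland 1, Coastal 9, East 11.
Highland gets 2 under Adams and 1 under Jefferson.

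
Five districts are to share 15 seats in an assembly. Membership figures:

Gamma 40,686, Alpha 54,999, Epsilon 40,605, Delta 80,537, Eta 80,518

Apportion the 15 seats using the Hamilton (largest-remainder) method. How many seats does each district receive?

Gamma: 2; Alpha: 3; Epsilon: 2; Delta: 4; Eta: 4

The standard divisor is 297345/15 = 19823.
Standard quotas: Gamma 2.0525, Alpha 2.7745, Epsilon 2.0484, Delta 4.0628, Eta 4.0618.
Lower quotas: Gamma 2, Alpha 2, Epsilon 2, Delta 4, Eta 4 (sum 14, leaving 1 seat).
Remainders in descending order: Alpha 0.7745, Delta 0.0628, Eta 0.0618, Gamma 0.0525, Epsilon 0.0484.
The surplus seat goes to Alpha.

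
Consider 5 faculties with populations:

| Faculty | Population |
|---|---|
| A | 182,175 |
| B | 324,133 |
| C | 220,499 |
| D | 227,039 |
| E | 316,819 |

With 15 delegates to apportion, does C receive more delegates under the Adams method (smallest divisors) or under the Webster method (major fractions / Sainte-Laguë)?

Adams: A 2, B 4, C 3, D 3, E 3.
Webster: A 2, B 4, C 2, D 3, E 4.
C gets 3 under Adams and 2 under Webster.

Adams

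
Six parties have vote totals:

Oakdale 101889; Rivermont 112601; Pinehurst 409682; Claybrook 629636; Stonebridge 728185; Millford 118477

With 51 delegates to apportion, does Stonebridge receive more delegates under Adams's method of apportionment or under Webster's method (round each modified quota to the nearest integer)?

Webster

Adams: Oakdale 3, Rivermont 3, Pinehurst 10, Claybrook 15, Stonebridge 17, Millford 3.
Webster: Oakdale 2, Rivermont 3, Pinehurst 10, Claybrook 15, Stonebridge 18, Millford 3.
Stonebridge gets 17 under Adams and 18 under Webster.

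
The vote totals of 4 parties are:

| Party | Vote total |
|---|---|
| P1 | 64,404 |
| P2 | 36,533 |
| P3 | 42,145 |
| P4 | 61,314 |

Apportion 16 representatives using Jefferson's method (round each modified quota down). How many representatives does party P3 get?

3

Standard divisor 204396/16 ≈ 12774.75; standard quotas: P1 5.042, P2 2.860, P3 3.299, P4 4.800.
Rounding down gives 5, 2, 3, 4 = 14 seats, so the divisor must be adjusted.
With modified divisor 11500: modified quotas P1 5.600, P2 3.177, P3 3.665, P4 5.332.
Rounding down: P1 5, P2 3, P3 3, P4 5 (total 16).
P3 receives 3.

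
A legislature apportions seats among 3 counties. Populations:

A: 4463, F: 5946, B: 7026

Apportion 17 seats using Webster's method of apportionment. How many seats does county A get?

4

Standard divisor 17435/17 ≈ 1025.588; standard quotas: A 4.352, F 5.798, B 6.851.
Rounding to the nearest integer gives A 4, F 6, B 7 — total 17, matching the house size, so no adjustment is needed.
A receives 4.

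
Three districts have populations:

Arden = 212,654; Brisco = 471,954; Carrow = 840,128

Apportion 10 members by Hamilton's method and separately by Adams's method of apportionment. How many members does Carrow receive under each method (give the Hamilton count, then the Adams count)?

Hamilton: Arden 1, Brisco 3, Carrow 6.
Adams: Arden 2, Brisco 3, Carrow 5.
Carrow gets 6 under Hamilton and 5 under Adams.

6 and 5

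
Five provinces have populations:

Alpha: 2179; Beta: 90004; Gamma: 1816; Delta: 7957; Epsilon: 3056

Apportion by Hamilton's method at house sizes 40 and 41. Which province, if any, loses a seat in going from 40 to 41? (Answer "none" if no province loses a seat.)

none

At 40 seats: Alpha 1, Beta 34, Gamma 1, Delta 3, Epsilon 1.
At 41 seats: Alpha 1, Beta 35, Gamma 1, Delta 3, Epsilon 1.
No province's allocation decreased.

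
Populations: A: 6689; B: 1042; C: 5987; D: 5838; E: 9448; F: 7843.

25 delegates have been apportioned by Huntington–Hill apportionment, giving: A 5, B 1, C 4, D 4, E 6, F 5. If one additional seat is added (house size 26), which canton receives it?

E

Priority for the next seat is population ÷ (√(s·(s+1))).
Priorities: A 1221.239, B 736.805, C 1338.734, D 1305.416, E 1457.858, F 1431.929.
Highest priority: E.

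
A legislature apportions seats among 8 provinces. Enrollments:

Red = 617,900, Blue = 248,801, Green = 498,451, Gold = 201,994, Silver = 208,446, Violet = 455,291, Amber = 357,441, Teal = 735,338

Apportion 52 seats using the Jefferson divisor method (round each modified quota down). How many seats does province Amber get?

5

Standard divisor 3323662/52 ≈ 63916.577; standard quotas: Red 9.667, Blue 3.893, Green 7.798, Gold 3.160, Silver 3.261, Violet 7.123, Amber 5.592, Teal 11.505.
Rounding down gives 9, 3, 7, 3, 3, 7, 5, 11 = 48 seats, so the divisor must be adjusted.
With modified divisor 60400: modified quotas Red 10.230, Blue 4.119, Green 8.252, Gold 3.344, Silver 3.451, Violet 7.538, Amber 5.918, Teal 12.174.
Rounding down: Red 10, Blue 4, Green 8, Gold 3, Silver 3, Violet 7, Amber 5, Teal 12 (total 52).
Amber receives 5.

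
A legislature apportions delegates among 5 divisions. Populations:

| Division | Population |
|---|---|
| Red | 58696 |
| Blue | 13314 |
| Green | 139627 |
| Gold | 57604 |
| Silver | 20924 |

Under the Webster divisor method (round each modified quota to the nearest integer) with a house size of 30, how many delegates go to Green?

15

Standard divisor 290165/30 ≈ 9672.167; standard quotas: Red 6.069, Blue 1.377, Green 14.436, Gold 5.956, Silver 2.163.
Rounding to the nearest integer gives 6, 1, 14, 6, 2 = 29 seats, so the divisor must be adjusted.
With modified divisor 9300: modified quotas Red 6.311, Blue 1.432, Green 15.014, Gold 6.194, Silver 2.250.
Rounding to the nearest integer: Red 6, Blue 1, Green 15, Gold 6, Silver 2 (total 30).
Green receives 15.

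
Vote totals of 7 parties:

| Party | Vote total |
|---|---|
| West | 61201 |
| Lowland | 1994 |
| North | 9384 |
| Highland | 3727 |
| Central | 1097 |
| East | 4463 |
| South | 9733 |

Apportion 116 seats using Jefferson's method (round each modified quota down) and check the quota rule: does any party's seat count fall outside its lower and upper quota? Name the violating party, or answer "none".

Standard quotas: West 77.504, Lowland 2.525, North 11.884, Highland 4.720, Central 1.389, East 5.652, South 12.326.
Jefferson allocation: West 80, Lowland 2, North 12, Highland 4, Central 1, East 5, South 12.
West has quota 77.504 (lower 77, upper 78) but receives 80 — outside the quota interval.

West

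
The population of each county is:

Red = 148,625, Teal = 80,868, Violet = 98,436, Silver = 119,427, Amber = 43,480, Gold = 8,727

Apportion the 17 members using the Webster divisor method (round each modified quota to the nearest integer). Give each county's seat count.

Red=5, Teal=3, Violet=3, Silver=4, Amber=2, Gold=0

Standard divisor 499563/17 ≈ 29386.059; standard quotas: Red 5.058, Teal 2.752, Violet 3.350, Silver 4.064, Amber 1.480, Gold 0.297.
Rounding to the nearest integer gives 5, 3, 3, 4, 1, 0 = 16 seats, so the divisor must be adjusted.
With modified divisor 28600: modified quotas Red 5.197, Teal 2.828, Violet 3.442, Silver 4.176, Amber 1.520, Gold 0.305.
Rounding to the nearest integer: Red 5, Teal 3, Violet 3, Silver 4, Amber 2, Gold 0 (total 17).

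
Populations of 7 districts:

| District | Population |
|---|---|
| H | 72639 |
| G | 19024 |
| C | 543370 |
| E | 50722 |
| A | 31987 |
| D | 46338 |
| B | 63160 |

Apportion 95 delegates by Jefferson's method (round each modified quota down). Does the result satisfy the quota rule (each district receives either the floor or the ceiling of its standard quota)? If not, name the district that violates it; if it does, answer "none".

Standard quotas: H 8.342, G 2.185, C 62.400, E 5.825, A 3.673, D 5.321, B 7.253.
Jefferson allocation: H 8, G 2, C 64, E 6, A 3, D 5, B 7.
C has quota 62.400 (lower 62, upper 63) but receives 64 — outside the quota interval.

C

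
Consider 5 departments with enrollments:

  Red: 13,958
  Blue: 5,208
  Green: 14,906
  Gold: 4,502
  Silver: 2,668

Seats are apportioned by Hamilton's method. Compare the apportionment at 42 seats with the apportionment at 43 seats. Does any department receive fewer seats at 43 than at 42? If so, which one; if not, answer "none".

none

At 42 seats: Red 14, Blue 5, Green 15, Gold 5, Silver 3.
At 43 seats: Red 15, Blue 5, Green 15, Gold 5, Silver 3.
No department's allocation decreased.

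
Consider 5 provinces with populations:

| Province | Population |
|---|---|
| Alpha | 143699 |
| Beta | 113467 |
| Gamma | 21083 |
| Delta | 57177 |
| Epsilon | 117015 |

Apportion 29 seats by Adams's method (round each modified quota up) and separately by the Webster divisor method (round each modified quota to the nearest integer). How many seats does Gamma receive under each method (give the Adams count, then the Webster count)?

Adams: Alpha 9, Beta 7, Gamma 2, Delta 4, Epsilon 7.
Webster: Alpha 9, Beta 7, Gamma 1, Delta 4, Epsilon 8.
Gamma gets 2 under Adams and 1 under Webster.

2 and 1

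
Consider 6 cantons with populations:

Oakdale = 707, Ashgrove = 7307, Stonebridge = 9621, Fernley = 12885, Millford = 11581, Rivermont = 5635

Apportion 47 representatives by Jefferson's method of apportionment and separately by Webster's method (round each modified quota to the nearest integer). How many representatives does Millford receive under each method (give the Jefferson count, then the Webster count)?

Jefferson: Oakdale 0, Ashgrove 7, Stonebridge 10, Fernley 13, Millford 12, Rivermont 5.
Webster: Oakdale 1, Ashgrove 7, Stonebridge 9, Fernley 13, Millford 11, Rivermont 6.
Millford gets 12 under Jefferson and 11 under Webster.

12 and 11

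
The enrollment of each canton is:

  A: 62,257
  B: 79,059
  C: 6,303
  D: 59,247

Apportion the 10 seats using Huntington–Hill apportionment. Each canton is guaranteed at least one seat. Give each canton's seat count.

With divisor 23505: modified quotas A 2.649, B 3.363, C 0.268, D 2.521.
Geometric-mean thresholds: A √(2·3)=2.449, B √(3·4)=3.464, C (min 1), D √(2·3)=2.449.
Each quota rounded against its threshold gives A 3, B 3, C 1, D 3 (total 10).

A=3, B=3, C=1, D=3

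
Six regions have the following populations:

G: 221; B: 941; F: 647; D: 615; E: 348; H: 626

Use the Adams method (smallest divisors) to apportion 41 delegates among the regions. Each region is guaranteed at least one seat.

G=3, B=11, F=8, D=7, E=4, H=8

Standard divisor 3398/41 ≈ 82.878; standard quotas: G 2.667, B 11.354, F 7.807, D 7.421, E 4.199, H 7.553.
Rounding up gives 3, 12, 8, 8, 5, 8 = 44 seats, so the divisor must be adjusted.
With modified divisor 89: modified quotas G 2.483, B 10.573, F 7.270, D 6.910, E 3.910, H 7.034.
Rounding up: G 3, B 11, F 8, D 7, E 4, H 8 (total 41).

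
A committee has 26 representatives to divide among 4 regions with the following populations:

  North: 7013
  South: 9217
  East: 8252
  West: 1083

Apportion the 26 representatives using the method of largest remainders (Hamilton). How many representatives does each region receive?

North 7, South 9, East 9, West 1

The standard divisor is 25565/26 ≈ 983.269.
Standard quotas: North 7.1323, South 9.3738, East 8.3924, West 1.1014.
Lower quotas: North 7, South 9, East 8, West 1 (sum 25, leaving 1 seat).
Remainders in descending order: East 0.3924, South 0.3738, North 0.1323, West 0.1014.
The surplus seat goes to East.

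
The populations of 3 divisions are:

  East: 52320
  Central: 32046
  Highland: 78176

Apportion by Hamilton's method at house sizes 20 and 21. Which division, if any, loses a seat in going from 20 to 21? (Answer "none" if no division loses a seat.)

At 20 seats: East 6, Central 4, Highland 10.
At 21 seats: East 7, Central 4, Highland 10.
No division's allocation decreased.

none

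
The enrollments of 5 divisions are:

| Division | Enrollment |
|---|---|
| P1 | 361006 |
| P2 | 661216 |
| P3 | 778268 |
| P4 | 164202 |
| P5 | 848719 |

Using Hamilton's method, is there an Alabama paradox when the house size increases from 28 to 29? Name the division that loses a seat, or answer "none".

P4

At 28 seats: P1 4, P2 6, P3 8, P4 2, P5 8.
At 29 seats: P1 4, P2 7, P3 8, P4 1, P5 9.
P4 drops from 2 to 1.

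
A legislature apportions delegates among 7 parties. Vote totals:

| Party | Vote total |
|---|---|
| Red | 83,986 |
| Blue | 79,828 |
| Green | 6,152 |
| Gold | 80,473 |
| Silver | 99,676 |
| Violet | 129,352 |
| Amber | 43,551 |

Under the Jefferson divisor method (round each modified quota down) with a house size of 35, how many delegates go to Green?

Standard divisor 523018/35 ≈ 14943.371; standard quotas: Red 5.620, Blue 5.342, Green 0.412, Gold 5.385, Silver 6.670, Violet 8.656, Amber 2.914.
Rounding down gives 5, 5, 0, 5, 6, 8, 2 = 31 seats, so the divisor must be adjusted.
With modified divisor 13700: modified quotas Red 6.130, Blue 5.827, Green 0.449, Gold 5.874, Silver 7.276, Violet 9.442, Amber 3.179.
Rounding down: Red 6, Blue 5, Green 0, Gold 5, Silver 7, Violet 9, Amber 3 (total 35).
Green receives 0.

0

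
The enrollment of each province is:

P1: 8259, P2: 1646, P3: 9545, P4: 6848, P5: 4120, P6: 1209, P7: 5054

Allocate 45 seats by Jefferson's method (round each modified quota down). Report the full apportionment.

Standard divisor 36681/45 ≈ 815.133; standard quotas: P1 10.132, P2 2.019, P3 11.710, P4 8.401, P5 5.054, P6 1.483, P7 6.200.
Rounding down gives 10, 2, 11, 8, 5, 1, 6 = 43 seats, so the divisor must be adjusted.
With modified divisor 756: modified quotas P1 10.925, P2 2.177, P3 12.626, P4 9.058, P5 5.450, P6 1.599, P7 6.685.
Rounding down: P1 10, P2 2, P3 12, P4 9, P5 5, P6 1, P7 6 (total 45).

P1=10, P2=2, P3=12, P4=9, P5=5, P6=1, P7=6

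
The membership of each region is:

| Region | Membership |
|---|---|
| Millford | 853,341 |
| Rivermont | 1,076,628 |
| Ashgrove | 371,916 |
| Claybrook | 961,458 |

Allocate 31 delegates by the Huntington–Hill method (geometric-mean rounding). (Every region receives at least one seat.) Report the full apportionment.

With divisor 105008: modified quotas Millford 8.126, Rivermont 10.253, Ashgrove 3.542, Claybrook 9.156.
Geometric-mean thresholds: Millford √(8·9)=8.485, Rivermont √(10·11)=10.488, Ashgrove √(3·4)=3.464, Claybrook √(9·10)=9.487.
Each quota rounded against its threshold gives Millford 8, Rivermont 10, Ashgrove 4, Claybrook 9 (total 31).

Millford 8, Rivermont 10, Ashgrove 4, Claybrook 9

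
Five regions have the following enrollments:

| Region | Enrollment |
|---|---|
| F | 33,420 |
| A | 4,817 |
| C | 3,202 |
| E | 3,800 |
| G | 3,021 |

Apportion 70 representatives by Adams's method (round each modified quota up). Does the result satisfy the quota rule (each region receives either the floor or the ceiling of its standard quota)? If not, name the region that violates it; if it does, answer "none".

F

Standard quotas: F 48.475, A 6.987, C 4.644, E 5.512, G 4.382.
Adams allocation: F 47, A 7, C 5, E 6, G 5.
F has quota 48.475 (lower 48, upper 49) but receives 47 — outside the quota interval.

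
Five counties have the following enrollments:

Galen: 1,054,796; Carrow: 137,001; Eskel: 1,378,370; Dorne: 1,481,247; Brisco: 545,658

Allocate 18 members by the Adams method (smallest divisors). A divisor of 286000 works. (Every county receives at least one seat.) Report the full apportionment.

With modified divisor 286000: modified quotas Galen 3.688, Carrow 0.479, Eskel 4.819, Dorne 5.179, Brisco 1.908.
Rounding up: Galen 4, Carrow 1, Eskel 5, Dorne 6, Brisco 2 (total 18).

Galen 4; Carrow 1; Eskel 5; Dorne 6; Brisco 2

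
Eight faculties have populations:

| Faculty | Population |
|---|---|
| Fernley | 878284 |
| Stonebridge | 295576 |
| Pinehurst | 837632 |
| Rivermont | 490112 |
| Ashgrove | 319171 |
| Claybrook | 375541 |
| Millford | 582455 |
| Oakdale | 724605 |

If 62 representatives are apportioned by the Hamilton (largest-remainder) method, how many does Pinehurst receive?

The standard divisor is 4503376/62 ≈ 72635.097.
Standard quotas: Fernley 12.0917, Stonebridge 4.0693, Pinehurst 11.5321, Rivermont 6.7476, Ashgrove 4.3942, Claybrook 5.1702, Millford 8.0189, Oakdale 9.9760.
Lower quotas: Fernley 12, Stonebridge 4, Pinehurst 11, Rivermont 6, Ashgrove 4, Claybrook 5, Millford 8, Oakdale 9 (sum 59, leaving 3 seats).
Remainders in descending order: Oakdale 0.9760, Rivermont 0.7476, Pinehurst 0.5321, Ashgrove 0.3942, Claybrook 0.1702, Fernley 0.0917, Stonebridge 0.0693, Millford 0.0189.
The surplus seats go to Oakdale, Rivermont, Pinehurst.
Pinehurst receives 12.

12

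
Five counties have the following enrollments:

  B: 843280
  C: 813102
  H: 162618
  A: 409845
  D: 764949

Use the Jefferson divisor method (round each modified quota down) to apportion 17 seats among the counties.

Standard divisor 2993794/17 ≈ 176105.529; standard quotas: B 4.788, C 4.617, H 0.923, A 2.327, D 4.344.
Rounding down gives 4, 4, 0, 2, 4 = 14 seats, so the divisor must be adjusted.
With modified divisor 157800: modified quotas B 5.344, C 5.153, H 1.031, A 2.597, D 4.848.
Rounding down: B 5, C 5, H 1, A 2, D 4 (total 17).

B=5; C=5; H=1; A=2; D=4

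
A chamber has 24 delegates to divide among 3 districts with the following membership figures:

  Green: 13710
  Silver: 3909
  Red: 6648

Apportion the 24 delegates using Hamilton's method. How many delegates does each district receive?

Green=13, Silver=4, Red=7

Total 24267; standard divisor 24267/24 ≈ 1011.125.
Standard quotas: Green 13.5592, Silver 3.8660, Red 6.5749.
Lower quotas: Green 13, Silver 3, Red 6 (sum 22, leaving 2 seats).
Remainders in descending order: Silver 0.8660, Red 0.5749, Green 0.5592.
Largest remainders: Silver, Red receive the extra seats.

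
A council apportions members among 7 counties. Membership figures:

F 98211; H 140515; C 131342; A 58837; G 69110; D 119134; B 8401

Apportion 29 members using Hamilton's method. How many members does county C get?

6

Standard divisor: 625550 ÷ 29 ≈ 21570.69.
Standard quotas: F 4.5530, H 6.5142, C 6.0889, A 2.7276, G 3.2039, D 5.5230, B 0.3895.
Lower quotas: F 4, H 6, C 6, A 2, G 3, D 5, B 0 (sum 26, leaving 3 seats).
Remainders in descending order: A 0.7276, F 0.5530, D 0.5230, H 0.5142, B 0.3895, G 0.2039, C 0.0889.
Largest remainders: A, F, D receive the extra seats.
C receives 6.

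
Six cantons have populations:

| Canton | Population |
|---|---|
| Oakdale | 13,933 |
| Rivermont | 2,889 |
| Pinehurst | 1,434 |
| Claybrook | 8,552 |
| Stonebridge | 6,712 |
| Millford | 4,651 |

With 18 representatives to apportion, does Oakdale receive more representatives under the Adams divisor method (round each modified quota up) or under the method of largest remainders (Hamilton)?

Adams: Oakdale 6, Rivermont 2, Pinehurst 1, Claybrook 4, Stonebridge 3, Millford 2.
Hamilton: Oakdale 7, Rivermont 1, Pinehurst 1, Claybrook 4, Stonebridge 3, Millford 2.
Oakdale gets 6 under Adams and 7 under Hamilton.

Hamilton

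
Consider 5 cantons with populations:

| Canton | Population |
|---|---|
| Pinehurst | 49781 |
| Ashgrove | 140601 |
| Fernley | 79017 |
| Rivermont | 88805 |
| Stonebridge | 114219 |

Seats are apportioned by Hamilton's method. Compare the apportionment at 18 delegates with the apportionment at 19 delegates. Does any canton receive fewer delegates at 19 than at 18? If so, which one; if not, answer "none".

Rivermont

At 18 seats: Pinehurst 2, Ashgrove 5, Fernley 3, Rivermont 4, Stonebridge 4.
At 19 seats: Pinehurst 2, Ashgrove 6, Fernley 3, Rivermont 3, Stonebridge 5.
Rivermont drops from 4 to 3.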